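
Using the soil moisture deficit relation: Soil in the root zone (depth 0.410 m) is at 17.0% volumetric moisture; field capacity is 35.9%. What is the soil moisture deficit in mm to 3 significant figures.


Approach: apply the soil moisture deficit relation, SMD = (FC - theta)/100 * depth * 1000.
SMD = (35.9 - 17.0)/100 * 0.410 * 1000 = 77.5 mm
Therefore the soil moisture deficit = 77.5 mm.


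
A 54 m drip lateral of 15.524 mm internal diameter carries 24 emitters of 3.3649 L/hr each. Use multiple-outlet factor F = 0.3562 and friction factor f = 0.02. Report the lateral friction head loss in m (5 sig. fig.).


Approach: apply Darcy-Weisbach with the multiple-outlet F-factor, Q = n*q/(3600*1000) m^3/s; v = Q/A; hf = F*f*(L/D)*(v^2/(2g)).
Q = 24*3.3649/(3600*1000) = 2.243267e-05 m^3/s
A = pi*(15.524e-3/2)^2 = 1.892767e-04 m^2, so v = Q/A = 0.1185178 m/s
hf = 0.3562*0.02*(54/0.015524)*(0.1185178^2/(2*9.81)) = 0.017741 m
Therefore the lateral friction head loss = 0.017741 m.


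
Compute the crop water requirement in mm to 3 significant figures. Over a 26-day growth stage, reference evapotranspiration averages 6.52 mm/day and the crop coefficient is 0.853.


Approach: apply the crop water requirement relation, CWR = ET0 * Kc * days.
CWR = 6.52 * 0.853 * 26 = 145 mm
Therefore the crop water requirement = 145 mm.


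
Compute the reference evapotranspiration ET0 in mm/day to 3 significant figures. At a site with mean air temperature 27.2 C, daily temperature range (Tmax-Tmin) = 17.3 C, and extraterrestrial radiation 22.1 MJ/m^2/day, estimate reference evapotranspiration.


Approach: apply the Hargreaves-Samani method, ET0 = 0.0023*(Tmean+17.8)*sqrt(Tmax-Tmin)*0.408*Ra.
ET0 = 0.0023*(27.2+17.8)*sqrt(17.3)*0.408*22.1 = 3.88 mm/day
Therefore the reference evapotranspiration ET0 = 3.88 mm/day.


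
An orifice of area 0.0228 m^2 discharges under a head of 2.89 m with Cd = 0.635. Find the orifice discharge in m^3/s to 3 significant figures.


Approach: apply the orifice equation, Q = Cd*A*sqrt(2*g*h).
Q = 0.635 * 0.0228 * sqrt(2*9.81*2.89) = 0.109 m^3/s
Therefore the orifice discharge = 0.109 m^3/s.


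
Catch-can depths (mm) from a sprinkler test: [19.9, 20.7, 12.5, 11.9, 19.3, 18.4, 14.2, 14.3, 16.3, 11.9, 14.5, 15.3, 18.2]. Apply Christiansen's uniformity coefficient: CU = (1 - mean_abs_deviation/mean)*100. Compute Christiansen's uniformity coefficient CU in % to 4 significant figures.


mean = 15.9538 mm
mean |d_i - mean| = 2.62722 mm
CU = (1 - 2.62722/15.9538)*100 = 83.53 %
Therefore Christiansen's uniformity coefficient CU = 83.53 %.


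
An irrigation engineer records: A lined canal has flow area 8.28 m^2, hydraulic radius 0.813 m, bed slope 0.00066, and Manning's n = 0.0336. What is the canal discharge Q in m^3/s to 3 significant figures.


Approach: apply Manning's equation, Q = (1/n)*A*R^(2/3)*S^(1/2).
Q = (1/0.0336) * 8.28 * 0.813^(2/3) * 0.00066^(1/2) = 5.51 m^3/s
Therefore the canal discharge Q = 5.51 m^3/s.


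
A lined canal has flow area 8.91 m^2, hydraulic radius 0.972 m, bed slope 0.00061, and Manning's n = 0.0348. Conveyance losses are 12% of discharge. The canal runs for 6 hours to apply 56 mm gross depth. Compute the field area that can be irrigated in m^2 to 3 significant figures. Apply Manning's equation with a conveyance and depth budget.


Approach: apply Manning's equation with a conveyance and depth budget, Q = (1/n)*A*R^(2/3)*S^(1/2); Q_field = Q*(1-loss); Area = Q_field*t/(d/1000).
Step 1 — canal discharge (Manning's equation):
  Q = (1/0.0348) * 8.91 * 0.972^(2/3) * 0.00061^(1/2) = 6.2050 m^3/s
Step 2 — delivered flow: Q_field = 6.2050*(1 - 12/100) = 5.4604 m^3/s
Step 3 — volume delivered: V = 5.4604 * 6*3600 = 117940 m^3
Step 4 — area served: A = V / (depth/1000) = 117940 / 0.056 = 2110000 m^2
Therefore the field area that can be irrigated = 2110000 m^2.


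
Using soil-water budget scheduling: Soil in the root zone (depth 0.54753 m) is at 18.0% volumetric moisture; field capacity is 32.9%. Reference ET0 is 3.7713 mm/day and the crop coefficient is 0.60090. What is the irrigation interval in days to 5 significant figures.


Approach: apply soil-water budget scheduling, SMD = (FC-theta)/100*depth*1000; ETc = ET0*Kc; interval = SMD/ETc.
Step 1 — soil moisture deficit:
  SMD = (32.9 - 18.0)/100 * 0.54753 * 1000 = 81.58197 mm
Step 2 — daily crop ET (ETc = ET0*Kc):
  ETc = 3.7713 * 0.60090 = 2.266174 mm/day
Step 3 — irrigation interval (SMD/ETc):
  interval = 81.58197 / 2.266174 = 36.000 days
Therefore the irrigation interval = 36.000 days.


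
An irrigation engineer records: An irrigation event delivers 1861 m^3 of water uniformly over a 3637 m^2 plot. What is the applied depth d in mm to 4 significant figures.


Approach: apply depth from volume over area, d = (V/A)*1000.
d = (1861 / 3637) * 1000 = 511.7 mm
Therefore the applied depth d = 511.7 mm.


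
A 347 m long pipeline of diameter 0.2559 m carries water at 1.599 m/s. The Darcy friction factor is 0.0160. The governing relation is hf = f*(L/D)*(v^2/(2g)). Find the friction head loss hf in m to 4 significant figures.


hf = 0.0160 * (347/0.2559) * (1.599^2 / (2*9.81))
hf = 2.827 m
Therefore the friction head loss hf = 2.827 m.


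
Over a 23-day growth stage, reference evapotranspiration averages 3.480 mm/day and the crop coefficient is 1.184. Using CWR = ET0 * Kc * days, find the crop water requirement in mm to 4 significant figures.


CWR = 3.480 * 1.184 * 23 = 94.77 mm
Therefore the crop water requirement = 94.77 mm.


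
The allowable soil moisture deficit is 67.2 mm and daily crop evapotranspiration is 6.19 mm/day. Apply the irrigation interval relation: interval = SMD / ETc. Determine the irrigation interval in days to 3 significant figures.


interval = 67.2 / 6.19 = 10.9 days
Therefore the irrigation interval = 10.9 days.


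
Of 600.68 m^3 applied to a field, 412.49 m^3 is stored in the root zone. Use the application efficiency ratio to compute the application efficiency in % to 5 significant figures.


Approach: apply the application efficiency ratio, Ea = (stored/applied)*100.
Ea = (412.49/600.68)*100 = 68.671 %
Therefore the application efficiency = 68.671 %.


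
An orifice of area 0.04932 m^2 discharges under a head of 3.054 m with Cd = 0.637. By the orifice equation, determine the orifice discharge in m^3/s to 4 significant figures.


Approach: apply the orifice equation, Q = Cd*A*sqrt(2*g*h).
Q = 0.637 * 0.04932 * sqrt(2*9.81*3.054) = 0.2432 m^3/s
Therefore the orifice discharge = 0.2432 m^3/s.


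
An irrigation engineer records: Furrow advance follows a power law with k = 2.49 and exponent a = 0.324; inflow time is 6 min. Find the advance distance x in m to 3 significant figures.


Approach: apply the power-law advance function, x = k*t^a.
x = 2.49 * 6^0.324 = 4.45 m
Therefore the advance distance x = 4.45 m.


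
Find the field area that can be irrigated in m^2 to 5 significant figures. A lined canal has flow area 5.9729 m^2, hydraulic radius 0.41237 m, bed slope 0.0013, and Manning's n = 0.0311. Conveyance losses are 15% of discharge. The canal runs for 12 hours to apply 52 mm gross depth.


Approach: apply Manning's equation with a conveyance and depth budget, Q = (1/n)*A*R^(2/3)*S^(1/2); Q_field = Q*(1-loss); Area = Q_field*t/(d/1000).
Step 1 — canal discharge (Manning's equation):
  Q = (1/0.0311) * 5.9729 * 0.41237^(2/3) * 0.0013^(1/2) = 3.836377 m^3/s
Step 2 — delivered flow: Q_field = 3.836377*(1 - 15/100) = 3.260920 m^3/s
Step 3 — volume delivered: V = 3.260920 * 12*3600 = 140871.8 m^3
Step 4 — area served: A = V / (depth/1000) = 140871.8 / 0.052 = 2709100 m^2
Therefore the field area that can be irrigated = 2709100 m^2.


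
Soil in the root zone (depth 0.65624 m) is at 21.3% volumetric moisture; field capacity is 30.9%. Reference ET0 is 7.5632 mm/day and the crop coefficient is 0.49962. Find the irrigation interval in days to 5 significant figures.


Approach: apply soil-water budget scheduling, SMD = (FC-theta)/100*depth*1000; ETc = ET0*Kc; interval = SMD/ETc.
Step 1 — soil moisture deficit:
  SMD = (30.9 - 21.3)/100 * 0.65624 * 1000 = 62.99904 mm
Step 2 — daily crop ET (ETc = ET0*Kc):
  ETc = 7.5632 * 0.49962 = 3.778726 mm/day
Step 3 — irrigation interval (SMD/ETc):
  interval = 62.99904 / 3.778726 = 16.672 days
Therefore the irrigation interval = 16.672 days.


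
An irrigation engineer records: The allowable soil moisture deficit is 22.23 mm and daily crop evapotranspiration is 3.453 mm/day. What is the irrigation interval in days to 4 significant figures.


Approach: apply the irrigation interval relation, interval = SMD / ETc.
interval = 22.23 / 3.453 = 6.438 days
Therefore the irrigation interval = 6.438 days.


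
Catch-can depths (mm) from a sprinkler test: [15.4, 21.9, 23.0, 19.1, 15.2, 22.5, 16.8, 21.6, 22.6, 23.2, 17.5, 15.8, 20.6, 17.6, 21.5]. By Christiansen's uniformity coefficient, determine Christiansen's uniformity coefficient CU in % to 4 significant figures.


Approach: apply Christiansen's uniformity coefficient, CU = (1 - mean_abs_deviation/mean)*100.
mean = 19.6200 mm
mean |d_i - mean| = 2.65867 mm
CU = (1 - 2.65867/19.6200)*100 = 86.45 %
Therefore Christiansen's uniformity coefficient CU = 86.45 %.


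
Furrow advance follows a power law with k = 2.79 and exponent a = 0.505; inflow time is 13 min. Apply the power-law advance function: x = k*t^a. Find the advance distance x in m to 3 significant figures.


x = 2.79 * 13^0.505 = 10.2 m
Therefore the advance distance x = 10.2 m.


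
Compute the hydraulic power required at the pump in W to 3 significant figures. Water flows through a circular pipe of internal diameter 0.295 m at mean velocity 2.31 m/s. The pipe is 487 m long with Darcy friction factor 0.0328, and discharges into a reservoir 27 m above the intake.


Approach: apply continuity + Darcy-Weisbach + hydraulic power, Q = A*v; hf = f*(L/D)*(v^2/(2g)); H = static + hf; P = rho*g*Q*H.
Step 1 — flow rate (continuity, Q = A*v):
  A = pi*(0.295/2)^2 = 0.068349 m^2
  Q = 0.068349 * 2.31 = 0.15789 m^3/s
Step 2 — friction head loss (Darcy-Weisbach):
  hf = 0.0328 * (487/0.295) * (2.31^2 / (2*9.81))
  hf = 14.727 m
Step 3 — total head: H = 27 + 14.727 = 41.727 m
Step 4 — hydraulic power (P = rho*g*Q*H):
  P = 1000 * 9.81 * 0.15789 * 41.727 = 64600 W
Therefore the hydraulic power required at the pump = 64600 W.


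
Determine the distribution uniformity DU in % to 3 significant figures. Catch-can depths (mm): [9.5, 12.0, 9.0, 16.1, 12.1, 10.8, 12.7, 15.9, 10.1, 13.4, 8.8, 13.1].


Approach: apply the low-quarter distribution uniformity, DU = (mean of lowest quarter of readings / overall mean)*100.
sorted lowest 3 of 12: [8.8, 9.0, 9.5] -> mean = 9.1000 mm
overall mean = 11.958 mm
DU = (9.1000/11.958)*100 = 76.1 %
Therefore the distribution uniformity DU = 76.1 %.


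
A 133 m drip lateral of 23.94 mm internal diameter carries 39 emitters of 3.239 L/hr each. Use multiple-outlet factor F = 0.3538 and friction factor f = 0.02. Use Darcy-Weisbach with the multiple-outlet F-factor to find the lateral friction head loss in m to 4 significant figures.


Approach: apply Darcy-Weisbach with the multiple-outlet F-factor, Q = n*q/(3600*1000) m^3/s; v = Q/A; hf = F*f*(L/D)*(v^2/(2g)).
Q = 39*3.239/(3600*1000) = 3.50892e-05 m^3/s
A = pi*(23.94e-3/2)^2 = 4.50130e-04 m^2, so v = Q/A = 0.0779534 m/s
hf = 0.3538*0.02*(133/0.02394)*(0.0779534^2/(2*9.81)) = 0.01218 m
Therefore the lateral friction head loss = 0.01218 m.


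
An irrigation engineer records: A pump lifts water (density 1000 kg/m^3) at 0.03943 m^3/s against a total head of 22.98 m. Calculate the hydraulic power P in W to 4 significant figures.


Approach: apply the hydraulic power relation, P = rho*g*Q*H.
P = 1000 * 9.81 * 0.03943 * 22.98 = 8889 W
Therefore the hydraulic power P = 8889 W.


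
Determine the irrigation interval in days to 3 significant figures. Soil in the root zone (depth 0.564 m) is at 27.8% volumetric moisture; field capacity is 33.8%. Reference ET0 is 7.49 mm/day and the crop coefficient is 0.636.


Approach: apply soil-water budget scheduling, SMD = (FC-theta)/100*depth*1000; ETc = ET0*Kc; interval = SMD/ETc.
Step 1 — soil moisture deficit:
  SMD = (33.8 - 27.8)/100 * 0.564 * 1000 = 33.840 mm
Step 2 — daily crop ET (ETc = ET0*Kc):
  ETc = 7.49 * 0.636 = 4.7636 mm/day
Step 3 — irrigation interval (SMD/ETc):
  interval = 33.840 / 4.7636 = 7.10 days
Therefore the irrigation interval = 7.10 days.


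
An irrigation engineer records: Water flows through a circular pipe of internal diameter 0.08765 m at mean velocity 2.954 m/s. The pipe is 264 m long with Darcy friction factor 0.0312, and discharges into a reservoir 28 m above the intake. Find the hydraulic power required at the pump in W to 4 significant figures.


Approach: apply continuity + Darcy-Weisbach + hydraulic power, Q = A*v; hf = f*(L/D)*(v^2/(2g)); H = static + hf; P = rho*g*Q*H.
Step 1 — flow rate (continuity, Q = A*v):
  A = pi*(0.08765/2)^2 = 0.00603384 m^2
  Q = 0.00603384 * 2.954 = 0.0178240 m^3/s
Step 2 — friction head loss (Darcy-Weisbach):
  hf = 0.0312 * (264/0.08765) * (2.954^2 / (2*9.81))
  hf = 41.7954 m
Step 3 — total head: H = 28 + 41.7954 = 69.7954 m
Step 4 — hydraulic power (P = rho*g*Q*H):
  P = 1000 * 9.81 * 0.0178240 * 69.7954 = 12200 W
Therefore the hydraulic power required at the pump = 12200 W.


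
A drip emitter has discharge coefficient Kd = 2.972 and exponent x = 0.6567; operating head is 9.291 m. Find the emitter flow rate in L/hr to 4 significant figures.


Approach: apply the emitter characteristic equation, q = Kd * h^x.
q = 2.972 * 9.291^0.6567 = 12.85 L/hr
Therefore the emitter flow rate = 12.85 L/hr.


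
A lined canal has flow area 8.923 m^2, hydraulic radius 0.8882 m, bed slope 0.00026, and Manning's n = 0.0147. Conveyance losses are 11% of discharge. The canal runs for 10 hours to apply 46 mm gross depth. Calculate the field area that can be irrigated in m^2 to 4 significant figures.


Approach: apply Manning's equation with a conveyance and depth budget, Q = (1/n)*A*R^(2/3)*S^(1/2); Q_field = Q*(1-loss); Area = Q_field*t/(d/1000).
Step 1 — canal discharge (Manning's equation):
  Q = (1/0.0147) * 8.923 * 0.8882^(2/3) * 0.00026^(1/2) = 9.04387 m^3/s
Step 2 — delivered flow: Q_field = 9.04387*(1 - 11/100) = 8.04904 m^3/s
Step 3 — volume delivered: V = 8.04904 * 10*3600 = 289765 m^3
Step 4 — area served: A = V / (depth/1000) = 289765 / 0.046 = 6299000 m^2
Therefore the field area that can be irrigated = 6299000 m^2.


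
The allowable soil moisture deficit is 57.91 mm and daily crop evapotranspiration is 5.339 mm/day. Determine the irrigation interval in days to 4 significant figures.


Approach: apply the irrigation interval relation, interval = SMD / ETc.
interval = 57.91 / 5.339 = 10.85 days
Therefore the irrigation interval = 10.85 days.


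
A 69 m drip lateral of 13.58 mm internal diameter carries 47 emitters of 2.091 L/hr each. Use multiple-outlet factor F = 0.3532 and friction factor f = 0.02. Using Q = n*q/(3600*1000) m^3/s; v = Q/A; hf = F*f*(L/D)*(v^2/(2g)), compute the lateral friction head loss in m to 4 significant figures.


Q = 47*2.091/(3600*1000) = 2.72992e-05 m^3/s
A = pi*(13.58e-3/2)^2 = 1.44840e-04 m^2, so v = Q/A = 0.188478 m/s
hf = 0.3532*0.02*(69/0.01358)*(0.188478^2/(2*9.81)) = 0.06499 m
Therefore the lateral friction head loss = 0.06499 m.


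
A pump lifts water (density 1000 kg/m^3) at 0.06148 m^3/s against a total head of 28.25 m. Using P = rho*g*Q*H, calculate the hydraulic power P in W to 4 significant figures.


P = 1000 * 9.81 * 0.06148 * 28.25 = 17040 W
Therefore the hydraulic power P = 17040 W.


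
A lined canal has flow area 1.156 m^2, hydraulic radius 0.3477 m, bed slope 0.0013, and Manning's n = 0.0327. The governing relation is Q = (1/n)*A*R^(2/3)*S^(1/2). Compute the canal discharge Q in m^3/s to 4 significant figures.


Q = (1/0.0327) * 1.156 * 0.3477^(2/3) * 0.0013^(1/2) = 0.6303 m^3/s
Therefore the canal discharge Q = 0.6303 m^3/s.


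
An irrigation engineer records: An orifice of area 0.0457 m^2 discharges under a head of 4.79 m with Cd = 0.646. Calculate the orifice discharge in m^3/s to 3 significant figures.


Approach: apply the orifice equation, Q = Cd*A*sqrt(2*g*h).
Q = 0.646 * 0.0457 * sqrt(2*9.81*4.79) = 0.286 m^3/s
Therefore the orifice discharge = 0.286 m^3/s.


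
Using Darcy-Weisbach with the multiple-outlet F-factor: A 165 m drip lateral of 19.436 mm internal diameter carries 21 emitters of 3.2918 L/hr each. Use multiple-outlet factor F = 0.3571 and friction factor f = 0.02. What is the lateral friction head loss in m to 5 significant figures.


Approach: apply Darcy-Weisbach with the multiple-outlet F-factor, Q = n*q/(3600*1000) m^3/s; v = Q/A; hf = F*f*(L/D)*(v^2/(2g)).
Q = 21*3.2918/(3600*1000) = 1.920217e-05 m^3/s
A = pi*(19.436e-3/2)^2 = 2.966905e-04 m^2, so v = Q/A = 0.06472120 m/s
hf = 0.3571*0.02*(165/0.019436)*(0.06472120^2/(2*9.81)) = 0.012945 m
Therefore the lateral friction head loss = 0.012945 m.


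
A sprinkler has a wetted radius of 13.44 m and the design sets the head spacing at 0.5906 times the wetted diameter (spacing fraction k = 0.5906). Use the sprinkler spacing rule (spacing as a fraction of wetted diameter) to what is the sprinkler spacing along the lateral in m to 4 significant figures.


Approach: apply the sprinkler spacing rule (spacing as a fraction of wetted diameter), S = k*(2*R).
S = 0.5906 * (2 * 13.44) = 15.88 m
Therefore the sprinkler spacing along the lateral = 15.88 m.


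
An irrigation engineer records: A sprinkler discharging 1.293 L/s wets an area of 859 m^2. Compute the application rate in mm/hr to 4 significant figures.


Approach: apply the application rate relation, rate = (Q/A)*3600.
rate = (1.293 / 859) * 3600 = 5.419 mm/hr
Therefore the application rate = 5.419 mm/hr.


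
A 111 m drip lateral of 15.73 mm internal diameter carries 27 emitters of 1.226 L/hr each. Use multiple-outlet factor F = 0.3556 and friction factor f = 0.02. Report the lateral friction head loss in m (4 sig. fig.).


Approach: apply Darcy-Weisbach with the multiple-outlet F-factor, Q = n*q/(3600*1000) m^3/s; v = Q/A; hf = F*f*(L/D)*(v^2/(2g)).
Q = 27*1.226/(3600*1000) = 9.19500e-06 m^3/s
A = pi*(15.73e-3/2)^2 = 1.94333e-04 m^2, so v = Q/A = 0.0473156 m/s
hf = 0.3556*0.02*(111/0.01573)*(0.0473156^2/(2*9.81)) = 0.005727 m
Therefore the lateral friction head loss = 0.005727 m.


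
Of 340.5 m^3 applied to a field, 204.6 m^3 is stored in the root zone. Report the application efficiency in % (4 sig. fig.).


Approach: apply the application efficiency ratio, Ea = (stored/applied)*100.
Ea = (204.6/340.5)*100 = 60.09 %
Therefore the application efficiency = 60.09 %.


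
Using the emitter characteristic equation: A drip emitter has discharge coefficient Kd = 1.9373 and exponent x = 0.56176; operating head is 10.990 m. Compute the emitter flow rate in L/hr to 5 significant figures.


Approach: apply the emitter characteristic equation, q = Kd * h^x.
q = 1.9373 * 10.990^0.56176 = 7.4471 L/hr
Therefore the emitter flow rate = 7.4471 L/hr.


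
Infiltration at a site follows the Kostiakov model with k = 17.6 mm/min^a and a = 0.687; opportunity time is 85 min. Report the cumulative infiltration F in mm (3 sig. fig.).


Approach: apply the Kostiakov infiltration equation, F = k*t^a.
F = 17.6 * 85^0.687 = 372 mm
Therefore the cumulative infiltration F = 372 mm.


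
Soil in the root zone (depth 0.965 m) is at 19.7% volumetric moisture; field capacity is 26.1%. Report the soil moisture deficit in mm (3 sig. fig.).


Approach: apply the soil moisture deficit relation, SMD = (FC - theta)/100 * depth * 1000.
SMD = (26.1 - 19.7)/100 * 0.965 * 1000 = 61.8 mm
Therefore the soil moisture deficit = 61.8 mm.


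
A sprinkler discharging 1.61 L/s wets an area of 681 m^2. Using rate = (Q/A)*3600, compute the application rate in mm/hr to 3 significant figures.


rate = (1.61 / 681) * 3600 = 8.51 mm/hr
Therefore the application rate = 8.51 mm/hr.


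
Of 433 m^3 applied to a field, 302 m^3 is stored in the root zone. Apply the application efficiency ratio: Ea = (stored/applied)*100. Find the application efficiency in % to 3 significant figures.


Ea = (302/433)*100 = 69.7 %
Therefore the application efficiency = 69.7 %.


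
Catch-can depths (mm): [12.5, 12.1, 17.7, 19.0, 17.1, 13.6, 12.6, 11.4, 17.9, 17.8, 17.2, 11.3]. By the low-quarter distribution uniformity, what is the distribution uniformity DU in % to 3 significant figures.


Approach: apply the low-quarter distribution uniformity, DU = (mean of lowest quarter of readings / overall mean)*100.
sorted lowest 3 of 12: [11.3, 11.4, 12.1] -> mean = 11.600 mm
overall mean = 15.017 mm
DU = (11.600/15.017)*100 = 77.2 %
Therefore the distribution uniformity DU = 77.2 %.


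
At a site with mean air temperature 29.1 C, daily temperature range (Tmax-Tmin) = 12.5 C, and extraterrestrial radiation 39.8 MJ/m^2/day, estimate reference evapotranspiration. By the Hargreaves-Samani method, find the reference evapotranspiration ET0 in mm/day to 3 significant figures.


Approach: apply the Hargreaves-Samani method, ET0 = 0.0023*(Tmean+17.8)*sqrt(Tmax-Tmin)*0.408*Ra.
ET0 = 0.0023*(29.1+17.8)*sqrt(12.5)*0.408*39.8 = 6.19 mm/day
Therefore the reference evapotranspiration ET0 = 6.19 mm/day.


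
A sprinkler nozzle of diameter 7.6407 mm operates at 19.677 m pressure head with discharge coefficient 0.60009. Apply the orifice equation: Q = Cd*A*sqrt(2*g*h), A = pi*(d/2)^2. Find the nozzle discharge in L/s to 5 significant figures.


A = pi*(7.6407e-3/2)^2 = 4.585178e-05 m^2
Q = 0.60009 * 4.585178e-05 * sqrt(2*9.81*19.677) * 1000 = 0.54063 L/s
Therefore the nozzle discharge = 0.54063 L/s.


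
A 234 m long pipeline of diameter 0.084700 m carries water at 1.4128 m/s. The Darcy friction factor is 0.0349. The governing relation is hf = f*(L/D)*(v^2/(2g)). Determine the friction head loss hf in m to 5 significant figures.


hf = 0.0349 * (234/0.084700) * (1.4128^2 / (2*9.81))
hf = 9.8089 m
Therefore the friction head loss hf = 9.8089 m.


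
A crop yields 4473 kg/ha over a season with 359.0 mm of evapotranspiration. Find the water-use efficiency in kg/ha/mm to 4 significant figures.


Approach: apply the water-use efficiency ratio, WUE = yield/ET.
WUE = 4473 / 359.0 = 12.46 kg/ha/mm
Therefore the water-use efficiency = 12.46 kg/ha/mm.


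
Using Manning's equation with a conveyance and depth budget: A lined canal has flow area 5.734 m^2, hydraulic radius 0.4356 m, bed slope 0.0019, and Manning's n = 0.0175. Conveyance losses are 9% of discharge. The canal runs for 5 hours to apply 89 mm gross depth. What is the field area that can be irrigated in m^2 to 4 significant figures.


Approach: apply Manning's equation with a conveyance and depth budget, Q = (1/n)*A*R^(2/3)*S^(1/2); Q_field = Q*(1-loss); Area = Q_field*t/(d/1000).
Step 1 — canal discharge (Manning's equation):
  Q = (1/0.0175) * 5.734 * 0.4356^(2/3) * 0.0019^(1/2) = 8.20707 m^3/s
Step 2 — delivered flow: Q_field = 8.20707*(1 - 9/100) = 7.46844 m^3/s
Step 3 — volume delivered: V = 7.46844 * 5*3600 = 134432 m^3
Step 4 — area served: A = V / (depth/1000) = 134432 / 0.089 = 1510000 m^2
Therefore the field area that can be irrigated = 1510000 m^2.


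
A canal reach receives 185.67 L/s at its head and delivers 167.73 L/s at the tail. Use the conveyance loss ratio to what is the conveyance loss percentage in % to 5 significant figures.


Approach: apply the conveyance loss ratio, loss% = ((Q_head - Q_tail)/Q_head)*100.
loss = ((185.67 - 167.73)/185.67)*100 = 9.6623 %
Therefore the conveyance loss percentage = 9.6623 %.


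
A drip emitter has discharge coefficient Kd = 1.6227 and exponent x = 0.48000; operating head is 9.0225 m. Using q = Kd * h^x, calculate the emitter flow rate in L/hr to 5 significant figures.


q = 1.6227 * 9.0225^0.48000 = 4.6644 L/hr
Therefore the emitter flow rate = 4.6644 L/hr.


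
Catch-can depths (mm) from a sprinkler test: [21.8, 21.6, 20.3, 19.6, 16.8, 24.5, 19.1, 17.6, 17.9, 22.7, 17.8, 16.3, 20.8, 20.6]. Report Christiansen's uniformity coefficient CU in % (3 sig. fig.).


Approach: apply Christiansen's uniformity coefficient, CU = (1 - mean_abs_deviation/mean)*100.
mean = 19.814 mm
mean |d_i - mean| = 1.9429 mm
CU = (1 - 1.9429/19.814)*100 = 90.2 %
Therefore Christiansen's uniformity coefficient CU = 90.2 %.


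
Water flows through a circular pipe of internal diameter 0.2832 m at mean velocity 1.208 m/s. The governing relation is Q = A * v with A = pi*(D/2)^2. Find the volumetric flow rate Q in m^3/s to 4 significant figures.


A = pi*(0.2832/2)^2 = 0.0629907 m^2
Q = 0.0629907 * 1.208 = 0.07609 m^3/s
Therefore the volumetric flow rate Q = 0.07609 m^3/s.


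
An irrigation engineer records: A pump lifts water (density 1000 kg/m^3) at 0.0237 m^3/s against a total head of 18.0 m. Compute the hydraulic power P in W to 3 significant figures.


Approach: apply the hydraulic power relation, P = rho*g*Q*H.
P = 1000 * 9.81 * 0.0237 * 18.0 = 4180 W
Therefore the hydraulic power P = 4180 W.


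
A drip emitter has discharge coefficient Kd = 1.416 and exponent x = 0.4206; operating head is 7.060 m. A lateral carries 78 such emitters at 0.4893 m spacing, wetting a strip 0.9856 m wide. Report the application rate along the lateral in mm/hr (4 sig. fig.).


Approach: apply the emitter equation with a lateral mass balance, q = Kd*h^x; Q = n*q; rate = Q/(n*spacing*width).
Step 1 — single emitter flow (q = Kd*h^x):
  q = 1.416 * 7.060^0.4206 = 3.22159 L/hr
Step 2 — total lateral flow: Q = 78 * 3.22159 = 251.284 L/hr
Step 3 — wetted area: A = 78 * 0.4893 * 0.9856 = 37.6158 m^2
Step 4 — application rate: Q/A = 251.284/37.6158 = 6.680 mm/hr
Therefore the application rate along the lateral = 6.680 mm/hr.


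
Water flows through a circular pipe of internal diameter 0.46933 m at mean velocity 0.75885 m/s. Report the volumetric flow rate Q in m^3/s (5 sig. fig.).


Approach: apply the continuity equation for pipe flow, Q = A * v with A = pi*(D/2)^2.
A = pi*(0.46933/2)^2 = 0.1730002 m^2
Q = 0.1730002 * 0.75885 = 0.13128 m^3/s
Therefore the volumetric flow rate Q = 0.13128 m^3/s.


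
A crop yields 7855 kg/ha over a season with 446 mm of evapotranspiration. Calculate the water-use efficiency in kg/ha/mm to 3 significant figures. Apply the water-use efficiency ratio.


Approach: apply the water-use efficiency ratio, WUE = yield/ET.
WUE = 7855 / 446 = 17.6 kg/ha/mm
Therefore the water-use efficiency = 17.6 kg/ha/mm.


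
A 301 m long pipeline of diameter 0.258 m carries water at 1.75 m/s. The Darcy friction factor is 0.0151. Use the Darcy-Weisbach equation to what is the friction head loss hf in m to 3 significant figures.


Approach: apply the Darcy-Weisbach equation, hf = f*(L/D)*(v^2/(2g)).
hf = 0.0151 * (301/0.258) * (1.75^2 / (2*9.81))
hf = 2.75 m
Therefore the friction head loss hf = 2.75 m.


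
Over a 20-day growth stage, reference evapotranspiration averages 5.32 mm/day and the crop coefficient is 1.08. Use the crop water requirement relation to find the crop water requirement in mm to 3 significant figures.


Approach: apply the crop water requirement relation, CWR = ET0 * Kc * days.
CWR = 5.32 * 1.08 * 20 = 115 mm
Therefore the crop water requirement = 115 mm.


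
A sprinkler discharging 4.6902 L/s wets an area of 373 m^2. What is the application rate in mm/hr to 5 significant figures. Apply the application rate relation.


Approach: apply the application rate relation, rate = (Q/A)*3600.
rate = (4.6902 / 373) * 3600 = 45.267 mm/hr
Therefore the application rate = 45.267 mm/hr.


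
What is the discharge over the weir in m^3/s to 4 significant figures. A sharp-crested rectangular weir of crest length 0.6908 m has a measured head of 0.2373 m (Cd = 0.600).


Approach: apply the rectangular weir equation, Q = (2/3)*Cd*L*sqrt(2g)*H^1.5.
Q = (2/3)*0.600*0.6908*sqrt(2*9.81)*0.2373^1.5 = 0.1415 m^3/s
Therefore the discharge over the weir = 0.1415 m^3/s.


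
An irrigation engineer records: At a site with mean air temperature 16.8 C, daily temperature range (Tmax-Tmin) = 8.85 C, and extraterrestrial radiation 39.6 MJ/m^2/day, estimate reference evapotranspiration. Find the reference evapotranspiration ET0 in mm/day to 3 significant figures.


Approach: apply the Hargreaves-Samani method, ET0 = 0.0023*(Tmean+17.8)*sqrt(Tmax-Tmin)*0.408*Ra.
ET0 = 0.0023*(16.8+17.8)*sqrt(8.85)*0.408*39.6 = 3.82 mm/day
Therefore the reference evapotranspiration ET0 = 3.82 mm/day.


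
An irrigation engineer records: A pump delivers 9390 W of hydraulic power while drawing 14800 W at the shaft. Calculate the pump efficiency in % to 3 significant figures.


Approach: apply the efficiency ratio, eta = (P_out/P_in)*100.
eta = (9390 / 14800) * 100 = 63.4 %
Therefore the pump efficiency = 63.4 %.


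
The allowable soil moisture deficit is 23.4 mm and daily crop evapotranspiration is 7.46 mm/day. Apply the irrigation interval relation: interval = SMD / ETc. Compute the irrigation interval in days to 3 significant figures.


interval = 23.4 / 7.46 = 3.14 days
Therefore the irrigation interval = 3.14 days.


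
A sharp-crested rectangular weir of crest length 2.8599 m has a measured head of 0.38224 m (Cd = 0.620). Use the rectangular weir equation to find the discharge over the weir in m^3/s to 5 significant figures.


Approach: apply the rectangular weir equation, Q = (2/3)*Cd*L*sqrt(2g)*H^1.5.
Q = (2/3)*0.620*2.8599*sqrt(2*9.81)*0.38224^1.5 = 1.2374 m^3/s
Therefore the discharge over the weir = 1.2374 m^3/s.


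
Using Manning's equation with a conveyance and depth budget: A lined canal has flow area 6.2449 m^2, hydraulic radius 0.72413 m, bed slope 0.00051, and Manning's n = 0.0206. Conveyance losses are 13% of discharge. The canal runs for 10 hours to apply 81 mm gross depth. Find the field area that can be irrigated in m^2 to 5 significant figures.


Approach: apply Manning's equation with a conveyance and depth budget, Q = (1/n)*A*R^(2/3)*S^(1/2); Q_field = Q*(1-loss); Area = Q_field*t/(d/1000).
Step 1 — canal discharge (Manning's equation):
  Q = (1/0.0206) * 6.2449 * 0.72413^(2/3) * 0.00051^(1/2) = 5.520618 m^3/s
Step 2 — delivered flow: Q_field = 5.520618*(1 - 13/100) = 4.802938 m^3/s
Step 3 — volume delivered: V = 4.802938 * 10*3600 = 172905.8 m^3
Step 4 — area served: A = V / (depth/1000) = 172905.8 / 0.081 = 2134600 m^2
Therefore the field area that can be irrigated = 2134600 m^2.


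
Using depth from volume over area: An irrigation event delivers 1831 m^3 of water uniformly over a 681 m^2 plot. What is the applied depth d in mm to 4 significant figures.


Approach: apply depth from volume over area, d = (V/A)*1000.
d = (1831 / 681) * 1000 = 2689 mm
Therefore the applied depth d = 2689 mm.


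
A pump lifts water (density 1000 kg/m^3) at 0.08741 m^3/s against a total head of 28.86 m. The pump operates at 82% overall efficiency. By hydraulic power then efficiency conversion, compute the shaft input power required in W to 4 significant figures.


Approach: apply hydraulic power then efficiency conversion, P = rho*g*Q*H; P_in = P/eta.
Step 1 — hydraulic power (P = rho*g*Q*H):
  P = 1000 * 9.81 * 0.08741 * 28.86 = 24747.2 W
Step 2 — input power: P_in = P/eta = 24747.2 / 0.82 = 30180 W
Therefore the shaft input power required = 30180 W.


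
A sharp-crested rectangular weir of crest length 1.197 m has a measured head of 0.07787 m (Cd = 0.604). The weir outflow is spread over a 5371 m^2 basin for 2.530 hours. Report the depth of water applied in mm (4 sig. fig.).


Approach: apply the rectangular weir equation with a volume-to-depth conversion, Q = (2/3)*Cd*L*sqrt(2g)*H^1.5; d = Q*t/A * 1000.
Step 1 — weir discharge:
  Q = (2/3)*0.604*1.197*sqrt(2*9.81)*0.07787^1.5 = 0.0463922 m^3/s
Step 2 — volume: V = 0.0463922 * 2.530*3600 = 422.540 m^3
Step 3 — depth: d = V/A * 1000 = 422.540/5371 * 1000 = 78.67 mm
Therefore the depth of water applied = 78.67 mm.


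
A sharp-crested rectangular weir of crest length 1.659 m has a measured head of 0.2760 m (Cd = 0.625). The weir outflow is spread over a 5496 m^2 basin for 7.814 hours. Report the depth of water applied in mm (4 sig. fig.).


Approach: apply the rectangular weir equation with a volume-to-depth conversion, Q = (2/3)*Cd*L*sqrt(2g)*H^1.5; d = Q*t/A * 1000.
Step 1 — weir discharge:
  Q = (2/3)*0.625*1.659*sqrt(2*9.81)*0.2760^1.5 = 0.443965 m^3/s
Step 2 — volume: V = 0.443965 * 7.814*3600 = 12488.9 m^3
Step 3 — depth: d = V/A * 1000 = 12488.9/5496 * 1000 = 2272 mm
Therefore the depth of water applied = 2272 mm.


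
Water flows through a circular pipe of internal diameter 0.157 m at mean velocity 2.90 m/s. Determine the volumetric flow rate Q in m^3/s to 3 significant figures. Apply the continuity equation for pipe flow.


Approach: apply the continuity equation for pipe flow, Q = A * v with A = pi*(D/2)^2.
A = pi*(0.157/2)^2 = 0.019359 m^2
Q = 0.019359 * 2.90 = 0.0561 m^3/s
Therefore the volumetric flow rate Q = 0.0561 m^3/s.


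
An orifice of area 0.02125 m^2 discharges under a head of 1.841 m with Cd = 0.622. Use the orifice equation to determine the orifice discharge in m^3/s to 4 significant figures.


Approach: apply the orifice equation, Q = Cd*A*sqrt(2*g*h).
Q = 0.622 * 0.02125 * sqrt(2*9.81*1.841) = 0.07944 m^3/s
Therefore the orifice discharge = 0.07944 m^3/s.


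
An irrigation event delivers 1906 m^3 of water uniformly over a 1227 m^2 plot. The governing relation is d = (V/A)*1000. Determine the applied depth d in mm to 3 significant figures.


d = (1906 / 1227) * 1000 = 1550 mm
Therefore the applied depth d = 1550 mm.


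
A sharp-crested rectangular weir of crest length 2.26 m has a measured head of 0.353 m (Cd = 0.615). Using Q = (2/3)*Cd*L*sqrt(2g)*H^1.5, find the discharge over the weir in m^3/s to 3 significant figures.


Q = (2/3)*0.615*2.26*sqrt(2*9.81)*0.353^1.5 = 0.861 m^3/s
Therefore the discharge over the weir = 0.861 m^3/s.


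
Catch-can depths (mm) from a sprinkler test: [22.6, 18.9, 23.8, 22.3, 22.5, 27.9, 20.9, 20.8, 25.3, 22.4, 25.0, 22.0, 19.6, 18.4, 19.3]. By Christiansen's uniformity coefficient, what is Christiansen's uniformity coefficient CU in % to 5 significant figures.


Approach: apply Christiansen's uniformity coefficient, CU = (1 - mean_abs_deviation/mean)*100.
mean = 22.11333 mm
mean |d_i - mean| = 1.985778 mm
CU = (1 - 1.985778/22.11333)*100 = 91.020 %
Therefore Christiansen's uniformity coefficient CU = 91.020 %.


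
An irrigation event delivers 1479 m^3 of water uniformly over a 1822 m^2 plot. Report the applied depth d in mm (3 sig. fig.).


Approach: apply depth from volume over area, d = (V/A)*1000.
d = (1479 / 1822) * 1000 = 812 mm
Therefore the applied depth d = 812 mm.


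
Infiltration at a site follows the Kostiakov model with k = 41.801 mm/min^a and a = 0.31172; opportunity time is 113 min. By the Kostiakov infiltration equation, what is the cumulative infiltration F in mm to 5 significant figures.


Approach: apply the Kostiakov infiltration equation, F = k*t^a.
F = 41.801 * 113^0.31172 = 182.46 mm
Therefore the cumulative infiltration F = 182.46 mm.


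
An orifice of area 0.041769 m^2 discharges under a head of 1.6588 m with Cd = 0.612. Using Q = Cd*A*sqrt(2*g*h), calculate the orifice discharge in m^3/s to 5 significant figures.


Q = 0.612 * 0.041769 * sqrt(2*9.81*1.6588) = 0.14583 m^3/s
Therefore the orifice discharge = 0.14583 m^3/s.


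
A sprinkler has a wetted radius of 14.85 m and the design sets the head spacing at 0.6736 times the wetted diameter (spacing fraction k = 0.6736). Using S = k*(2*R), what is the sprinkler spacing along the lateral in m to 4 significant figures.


S = 0.6736 * (2 * 14.85) = 20.01 m
Therefore the sprinkler spacing along the lateral = 20.01 m.


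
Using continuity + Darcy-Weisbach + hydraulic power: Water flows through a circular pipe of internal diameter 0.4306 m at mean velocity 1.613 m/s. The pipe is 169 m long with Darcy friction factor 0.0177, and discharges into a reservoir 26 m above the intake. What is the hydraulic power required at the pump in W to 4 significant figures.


Approach: apply continuity + Darcy-Weisbach + hydraulic power, Q = A*v; hf = f*(L/D)*(v^2/(2g)); H = static + hf; P = rho*g*Q*H.
Step 1 — flow rate (continuity, Q = A*v):
  A = pi*(0.4306/2)^2 = 0.145626 m^2
  Q = 0.145626 * 1.613 = 0.234894 m^3/s
Step 2 — friction head loss (Darcy-Weisbach):
  hf = 0.0177 * (169/0.4306) * (1.613^2 / (2*9.81))
  hf = 0.921204 m
Step 3 — total head: H = 26 + 0.921204 = 26.9212 m
Step 4 — hydraulic power (P = rho*g*Q*H):
  P = 1000 * 9.81 * 0.234894 * 26.9212 = 62030 W
Therefore the hydraulic power required at the pump = 62030 W.


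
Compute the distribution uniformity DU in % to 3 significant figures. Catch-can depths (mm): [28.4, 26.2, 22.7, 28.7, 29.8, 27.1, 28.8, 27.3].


Approach: apply the low-quarter distribution uniformity, DU = (mean of lowest quarter of readings / overall mean)*100.
sorted lowest 2 of 8: [22.7, 26.2] -> mean = 24.450 mm
overall mean = 27.375 mm
DU = (24.450/27.375)*100 = 89.3 %
Therefore the distribution uniformity DU = 89.3 %.


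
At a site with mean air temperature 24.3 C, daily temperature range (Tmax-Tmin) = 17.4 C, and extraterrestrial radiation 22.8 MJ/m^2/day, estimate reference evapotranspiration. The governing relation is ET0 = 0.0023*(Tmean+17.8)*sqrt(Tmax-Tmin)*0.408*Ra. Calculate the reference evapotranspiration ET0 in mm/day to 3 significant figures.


ET0 = 0.0023*(24.3+17.8)*sqrt(17.4)*0.408*22.8 = 3.76 mm/day
Therefore the reference evapotranspiration ET0 = 3.76 mm/day.


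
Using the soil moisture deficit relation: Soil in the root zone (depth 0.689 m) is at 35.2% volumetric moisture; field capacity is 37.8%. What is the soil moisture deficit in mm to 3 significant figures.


Approach: apply the soil moisture deficit relation, SMD = (FC - theta)/100 * depth * 1000.
SMD = (37.8 - 35.2)/100 * 0.689 * 1000 = 17.9 mm
Therefore the soil moisture deficit = 17.9 mm.


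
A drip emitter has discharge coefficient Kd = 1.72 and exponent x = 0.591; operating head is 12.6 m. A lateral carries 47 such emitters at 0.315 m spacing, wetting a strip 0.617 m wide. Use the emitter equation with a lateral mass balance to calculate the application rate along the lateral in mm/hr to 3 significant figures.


Approach: apply the emitter equation with a lateral mass balance, q = Kd*h^x; Q = n*q; rate = Q/(n*spacing*width).
Step 1 — single emitter flow (q = Kd*h^x):
  q = 1.72 * 12.6^0.591 = 7.6886 L/hr
Step 2 — total lateral flow: Q = 47 * 7.6886 = 361.36 L/hr
Step 3 — wetted area: A = 47 * 0.315 * 0.617 = 9.1347 m^2
Step 4 — application rate: Q/A = 361.36/9.1347 = 39.6 mm/hr
Therefore the application rate along the lateral = 39.6 mm/hr.


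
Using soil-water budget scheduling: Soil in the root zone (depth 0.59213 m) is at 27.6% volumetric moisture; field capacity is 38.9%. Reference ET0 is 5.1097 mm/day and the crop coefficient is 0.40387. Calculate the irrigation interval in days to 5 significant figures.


Approach: apply soil-water budget scheduling, SMD = (FC-theta)/100*depth*1000; ETc = ET0*Kc; interval = SMD/ETc.
Step 1 — soil moisture deficit:
  SMD = (38.9 - 27.6)/100 * 0.59213 * 1000 = 66.91069 mm
Step 2 — daily crop ET (ETc = ET0*Kc):
  ETc = 5.1097 * 0.40387 = 2.063655 mm/day
Step 3 — irrigation interval (SMD/ETc):
  interval = 66.91069 / 2.063655 = 32.423 days
Therefore the irrigation interval = 32.423 days.


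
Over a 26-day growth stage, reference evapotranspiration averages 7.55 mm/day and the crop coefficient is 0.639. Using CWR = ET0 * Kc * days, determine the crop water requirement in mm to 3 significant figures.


CWR = 7.55 * 0.639 * 26 = 125 mm
Therefore the crop water requirement = 125 mm.


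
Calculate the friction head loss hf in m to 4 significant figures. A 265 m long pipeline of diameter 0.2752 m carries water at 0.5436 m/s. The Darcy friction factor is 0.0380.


Approach: apply the Darcy-Weisbach equation, hf = f*(L/D)*(v^2/(2g)).
hf = 0.0380 * (265/0.2752) * (0.5436^2 / (2*9.81))
hf = 0.5511 m
Therefore the friction head loss hf = 0.5511 m.
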